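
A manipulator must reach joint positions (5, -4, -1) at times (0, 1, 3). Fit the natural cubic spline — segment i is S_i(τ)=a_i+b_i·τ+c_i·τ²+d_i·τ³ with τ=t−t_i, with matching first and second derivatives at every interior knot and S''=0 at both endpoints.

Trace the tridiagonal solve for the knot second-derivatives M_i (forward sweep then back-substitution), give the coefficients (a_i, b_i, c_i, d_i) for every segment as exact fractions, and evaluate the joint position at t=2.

Δ: Δ0=-9, Δ1=3/2
row 1: diag=6, rhs=63; c'=1/3, d'=21/2
back: M1=21/2
M: M0=0, M1=21/2, M2=0
seg 0: a=5, c=M0/2=0, d=(M1−M0)/(6·1)=7/4, b=Δ0−h0·(2M0+M1)/6=-43/4
seg 1: a=-4, c=M1/2=21/4, d=(M2−M1)/(6·2)=-7/8, b=Δ1−h1·(2M1+M2)/6=-11/2
t_q=2 → seg 1, τ=1; S=-4+-11/2·τ+21/4·τ²+-7/8·τ³=-41/8

  seg 0: a=5 b=-43/4 c=0 d=7/4
  seg 1: a=-4 b=-11/2 c=21/4 d=-7/8
S(2) = -41/8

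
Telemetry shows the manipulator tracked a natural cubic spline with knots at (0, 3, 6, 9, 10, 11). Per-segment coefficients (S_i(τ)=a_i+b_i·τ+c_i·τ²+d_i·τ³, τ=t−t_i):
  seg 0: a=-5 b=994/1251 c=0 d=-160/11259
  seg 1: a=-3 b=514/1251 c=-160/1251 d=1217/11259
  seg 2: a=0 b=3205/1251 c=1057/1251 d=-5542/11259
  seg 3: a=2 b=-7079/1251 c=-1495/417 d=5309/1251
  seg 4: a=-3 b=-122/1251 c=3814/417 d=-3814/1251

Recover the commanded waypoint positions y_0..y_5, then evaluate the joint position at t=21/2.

y_0 = S_0(0) = a_0 = -5
y_1 = S_1(0) = a_1 = -3
y_2 = S_2(0) = a_2 = 0
y_3 = S_3(0) = a_3 = 2
y_4 = S_4(0) = a_4 = -3
y_5 = S_4(1) = 3
t_q=21/2 is in segment 4 (τ=1/2); S_4(τ)=-1907/1668

y_0=-5 y_1=-3 y_2=0 y_3=2 y_4=-3 y_5=3
S(21/2) = -1907/1668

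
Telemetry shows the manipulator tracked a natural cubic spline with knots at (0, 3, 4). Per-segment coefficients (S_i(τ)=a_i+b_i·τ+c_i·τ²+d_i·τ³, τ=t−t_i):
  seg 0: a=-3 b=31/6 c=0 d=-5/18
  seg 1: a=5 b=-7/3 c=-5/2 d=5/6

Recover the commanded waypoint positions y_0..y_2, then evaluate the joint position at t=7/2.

y_0=-3 y_1=5 y_2=1
S(7/2) = 53/16

y_0 = S_0(0) = a_0 = -3
y_1 = S_1(0) = a_1 = 5
y_2 = S_1(1) = 1
t_q=7/2 is in segment 1 (τ=1/2); S_1(τ)=53/16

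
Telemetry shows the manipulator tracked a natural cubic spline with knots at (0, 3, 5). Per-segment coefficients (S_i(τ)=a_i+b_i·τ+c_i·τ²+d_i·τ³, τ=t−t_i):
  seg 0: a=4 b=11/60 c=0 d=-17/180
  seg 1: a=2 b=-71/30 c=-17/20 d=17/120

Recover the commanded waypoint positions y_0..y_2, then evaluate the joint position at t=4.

y_0 = S_0(0) = a_0 = 4
y_1 = S_1(0) = a_1 = 2
y_2 = S_1(2) = -5
t_q=4 is in segment 1 (τ=1); S_1(τ)=-43/40

y_0=4 y_1=2 y_2=-5
S(4) = -43/40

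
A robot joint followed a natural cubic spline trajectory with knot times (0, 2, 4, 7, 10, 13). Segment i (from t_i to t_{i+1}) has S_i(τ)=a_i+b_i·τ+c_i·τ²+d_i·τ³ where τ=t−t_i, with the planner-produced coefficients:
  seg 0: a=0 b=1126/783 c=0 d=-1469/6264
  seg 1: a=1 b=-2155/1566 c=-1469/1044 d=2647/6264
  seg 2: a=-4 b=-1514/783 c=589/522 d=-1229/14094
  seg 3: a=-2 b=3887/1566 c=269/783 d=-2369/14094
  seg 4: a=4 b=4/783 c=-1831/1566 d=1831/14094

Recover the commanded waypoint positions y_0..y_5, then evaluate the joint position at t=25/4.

y_0=0 y_1=1 y_2=-4 y_3=-2 y_4=4 y_5=-3
S(25/4) = -40441/11136

y_0 = S_0(0) = a_0 = 0
y_1 = S_1(0) = a_1 = 1
y_2 = S_2(0) = a_2 = -4
y_3 = S_3(0) = a_3 = -2
y_4 = S_4(0) = a_4 = 4
y_5 = S_4(3) = -3
t_q=25/4 is in segment 2 (τ=9/4); S_2(τ)=-40441/11136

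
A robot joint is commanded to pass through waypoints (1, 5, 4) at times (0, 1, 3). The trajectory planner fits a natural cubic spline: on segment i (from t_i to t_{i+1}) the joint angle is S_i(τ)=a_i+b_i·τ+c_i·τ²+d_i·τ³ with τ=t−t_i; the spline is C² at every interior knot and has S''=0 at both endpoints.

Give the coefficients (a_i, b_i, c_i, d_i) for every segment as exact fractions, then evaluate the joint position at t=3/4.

  seg 0: a=1 b=19/4 c=0 d=-3/4
  seg 1: a=5 b=5/2 c=-9/4 d=3/8
S(3/4) = 1087/256

Δ: Δ0=4, Δ1=-1/2
row 1: diag=6, rhs=-27; c'=1/3, d'=-9/2
back: M1=-9/2
M: M0=0, M1=-9/2, M2=0
seg 0: a=1, c=M0/2=0, d=(M1−M0)/(6·1)=-3/4, b=Δ0−h0·(2M0+M1)/6=19/4
seg 1: a=5, c=M1/2=-9/4, d=(M2−M1)/(6·2)=3/8, b=Δ1−h1·(2M1+M2)/6=5/2
t_q=3/4 → seg 0, τ=3/4; S=1+19/4·τ+0·τ²+-3/4·τ³=1087/256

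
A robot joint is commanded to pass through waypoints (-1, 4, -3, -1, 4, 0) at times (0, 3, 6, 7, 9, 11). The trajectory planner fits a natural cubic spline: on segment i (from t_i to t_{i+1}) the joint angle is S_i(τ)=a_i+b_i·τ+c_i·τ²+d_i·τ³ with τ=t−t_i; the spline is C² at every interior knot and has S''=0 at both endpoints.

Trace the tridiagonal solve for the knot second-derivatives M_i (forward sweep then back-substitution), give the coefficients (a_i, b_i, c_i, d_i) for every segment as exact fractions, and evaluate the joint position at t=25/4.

  seg 0: a=-1 b=11947/3732 c=0 d=-1909/11196
  seg 1: a=4 b=-2617/1866 c=-1909/1244 d=1523/3732
  seg 2: a=-3 b=1525/3732 c=665/311 d=-2041/3732
  seg 3: a=-1 b=5681/1866 c=619/1244 d=-2873/7464
  seg 4: a=4 b=388/933 c=-1127/622 d=1127/3732
S(25/4) = -220755/79616

Δ: Δ0=5/3, Δ1=-7/3, Δ2=2, Δ3=5/2, Δ4=-2
row 1: diag=12, rhs=-24; c'=1/4, d'=-2
row 2: denom=8−3·1/4=29/4; d'=(26−3·-2)/(29/4)=128/29
row 3: denom=6−1·4/29=170/29; d'=(3−1·128/29)/(170/29)=-41/170
row 4: denom=8−2·29/85=622/85; d'=(-27−2·-41/170)/(622/85)=-1127/311
back: M4=-1127/311
back: M3=-41/170−29/85·-1127/311=619/622
back: M2=128/29−4/29·619/622=1330/311
back: M1=-2−1/4·1330/311=-1909/622
M: M0=0, M1=-1909/622, M2=1330/311, M3=619/622, M4=-1127/311, M5=0
seg 0: a=-1, c=M0/2=0, d=(M1−M0)/(6·3)=-1909/11196, b=Δ0−h0·(2M0+M1)/6=11947/3732
seg 1: a=4, c=M1/2=-1909/1244, d=(M2−M1)/(6·3)=1523/3732, b=Δ1−h1·(2M1+M2)/6=-2617/1866
seg 2: a=-3, c=M2/2=665/311, d=(M3−M2)/(6·1)=-2041/3732, b=Δ2−h2·(2M2+M3)/6=1525/3732
seg 3: a=-1, c=M3/2=619/1244, d=(M4−M3)/(6·2)=-2873/7464, b=Δ3−h3·(2M3+M4)/6=5681/1866
seg 4: a=4, c=M4/2=-1127/622, d=(M5−M4)/(6·2)=1127/3732, b=Δ4−h4·(2M4+M5)/6=388/933
t_q=25/4 → seg 2, τ=1/4; S=-3+1525/3732·τ+665/311·τ²+-2041/3732·τ³=-220755/79616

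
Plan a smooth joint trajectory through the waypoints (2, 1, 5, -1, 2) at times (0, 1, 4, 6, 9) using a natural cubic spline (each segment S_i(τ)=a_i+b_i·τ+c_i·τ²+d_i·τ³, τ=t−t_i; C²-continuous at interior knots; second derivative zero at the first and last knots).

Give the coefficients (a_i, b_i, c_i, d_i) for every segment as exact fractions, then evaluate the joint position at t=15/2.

Δ: Δ0=-1, Δ1=4/3, Δ2=-3, Δ3=1
row 1: diag=8, rhs=14; c'=3/8, d'=7/4
row 2: denom=10−3·3/8=71/8; d'=(-26−3·7/4)/(71/8)=-250/71
row 3: denom=10−2·16/71=678/71; d'=(24−2·-250/71)/(678/71)=1102/339
back: M3=1102/339
back: M2=-250/71−16/71·1102/339=-1442/339
back: M1=7/4−3/8·-1442/339=378/113
M: M0=0, M1=378/113, M2=-1442/339, M3=1102/339, M4=0
seg 0: a=2, c=M0/2=0, d=(M1−M0)/(6·1)=63/113, b=Δ0−h0·(2M0+M1)/6=-176/113
seg 1: a=1, c=M1/2=189/113, d=(M2−M1)/(6·3)=-1288/3051, b=Δ1−h1·(2M1+M2)/6=13/113
seg 2: a=5, c=M2/2=-721/339, d=(M3−M2)/(6·2)=212/339, b=Δ2−h2·(2M2+M3)/6=-141/113
seg 3: a=-1, c=M3/2=551/339, d=(M4−M3)/(6·3)=-551/3051, b=Δ3−h3·(2M3+M4)/6=-763/339
t_q=15/2 → seg 3, τ=3/2; S=-1+-763/339·τ+551/339·τ²+-551/3051·τ³=-1201/904

  seg 0: a=2 b=-176/113 c=0 d=63/113
  seg 1: a=1 b=13/113 c=189/113 d=-1288/3051
  seg 2: a=5 b=-141/113 c=-721/339 d=212/339
  seg 3: a=-1 b=-763/339 c=551/339 d=-551/3051
S(15/2) = -1201/904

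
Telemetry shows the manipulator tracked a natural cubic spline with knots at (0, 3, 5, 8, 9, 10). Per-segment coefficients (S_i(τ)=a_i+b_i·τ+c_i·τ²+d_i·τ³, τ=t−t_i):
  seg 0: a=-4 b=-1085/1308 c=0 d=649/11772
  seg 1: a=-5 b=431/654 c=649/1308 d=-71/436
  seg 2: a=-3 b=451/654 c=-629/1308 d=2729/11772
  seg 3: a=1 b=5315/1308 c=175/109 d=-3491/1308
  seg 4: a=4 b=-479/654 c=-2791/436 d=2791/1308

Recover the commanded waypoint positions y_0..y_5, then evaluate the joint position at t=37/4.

y_0=-4 y_1=-5 y_2=-3 y_3=1 y_4=4 y_5=-1
S(37/4) = 96273/27904

y_0 = S_0(0) = a_0 = -4
y_1 = S_1(0) = a_1 = -5
y_2 = S_2(0) = a_2 = -3
y_3 = S_3(0) = a_3 = 1
y_4 = S_4(0) = a_4 = 4
y_5 = S_4(1) = -1
t_q=37/4 is in segment 4 (τ=1/4); S_4(τ)=96273/27904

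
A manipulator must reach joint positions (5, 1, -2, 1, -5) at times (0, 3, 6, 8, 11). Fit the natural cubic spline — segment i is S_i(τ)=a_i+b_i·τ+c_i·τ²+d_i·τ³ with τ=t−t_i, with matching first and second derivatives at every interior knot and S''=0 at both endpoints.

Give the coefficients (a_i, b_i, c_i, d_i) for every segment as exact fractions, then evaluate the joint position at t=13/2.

  seg 0: a=5 b=-68/59 c=0 d=-32/1593
  seg 1: a=1 b=-100/59 c=-32/177 d=73/531
  seg 2: a=-2 b=55/59 c=187/177 d=-547/1416
  seg 3: a=1 b=185/354 c=-893/708 d=893/6372
S(13/2) = -4977/3776

Δ: Δ0=-4/3, Δ1=-1, Δ2=3/2, Δ3=-2
row 1: diag=12, rhs=2; c'=1/4, d'=1/6
row 2: denom=10−3·1/4=37/4; d'=(15−3·1/6)/(37/4)=58/37
row 3: denom=10−2·8/37=354/37; d'=(-21−2·58/37)/(354/37)=-893/354
back: M3=-893/354
back: M2=58/37−8/37·-893/354=374/177
back: M1=1/6−1/4·374/177=-64/177
M: M0=0, M1=-64/177, M2=374/177, M3=-893/354, M4=0
seg 0: a=5, c=M0/2=0, d=(M1−M0)/(6·3)=-32/1593, b=Δ0−h0·(2M0+M1)/6=-68/59
seg 1: a=1, c=M1/2=-32/177, d=(M2−M1)/(6·3)=73/531, b=Δ1−h1·(2M1+M2)/6=-100/59
seg 2: a=-2, c=M2/2=187/177, d=(M3−M2)/(6·2)=-547/1416, b=Δ2−h2·(2M2+M3)/6=55/59
seg 3: a=1, c=M3/2=-893/708, d=(M4−M3)/(6·3)=893/6372, b=Δ3−h3·(2M3+M4)/6=185/354
t_q=13/2 → seg 2, τ=1/2; S=-2+55/59·τ+187/177·τ²+-547/1416·τ³=-4977/3776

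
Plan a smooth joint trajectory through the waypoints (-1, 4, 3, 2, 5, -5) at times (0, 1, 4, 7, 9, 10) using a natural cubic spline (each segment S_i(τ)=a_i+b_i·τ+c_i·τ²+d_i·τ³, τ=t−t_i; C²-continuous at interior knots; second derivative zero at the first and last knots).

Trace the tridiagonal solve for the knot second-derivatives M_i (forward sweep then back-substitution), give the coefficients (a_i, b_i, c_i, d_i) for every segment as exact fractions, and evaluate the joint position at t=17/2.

Δ: Δ0=5, Δ1=-1/3, Δ2=-1/3, Δ3=3/2, Δ4=-10
row 1: diag=8, rhs=-32; c'=3/8, d'=-4
row 2: denom=12−3·3/8=87/8; d'=(0−3·-4)/(87/8)=32/29
row 3: denom=10−3·8/29=266/29; d'=(11−3·32/29)/(266/29)=223/266
row 4: denom=6−2·29/133=740/133; d'=(-69−2·223/266)/(740/133)=-470/37
back: M4=-470/37
back: M3=223/266−29/133·-470/37=267/74
back: M2=32/29−8/29·267/74=4/37
back: M1=-4−3/8·4/37=-299/74
M: M0=0, M1=-299/74, M2=4/37, M3=267/74, M4=-470/37, M5=0
seg 0: a=-1, c=M0/2=0, d=(M1−M0)/(6·1)=-299/444, b=Δ0−h0·(2M0+M1)/6=2519/444
seg 1: a=4, c=M1/2=-299/148, d=(M2−M1)/(6·3)=307/1332, b=Δ1−h1·(2M1+M2)/6=811/222
seg 2: a=3, c=M2/2=2/37, d=(M3−M2)/(6·3)=7/36, b=Δ2−h2·(2M2+M3)/6=-997/444
seg 3: a=2, c=M3/2=267/148, d=(M4−M3)/(6·2)=-1207/888, b=Δ3−h3·(2M3+M4)/6=739/222
seg 4: a=5, c=M4/2=-235/37, d=(M5−M4)/(6·1)=235/111, b=Δ4−h4·(2M4+M5)/6=-640/111
t_q=17/2 → seg 3, τ=3/2; S=2+739/222·τ+267/148·τ²+-1207/888·τ³=15309/2368

  seg 0: a=-1 b=2519/444 c=0 d=-299/444
  seg 1: a=4 b=811/222 c=-299/148 d=307/1332
  seg 2: a=3 b=-997/444 c=2/37 d=7/36
  seg 3: a=2 b=739/222 c=267/148 d=-1207/888
  seg 4: a=5 b=-640/111 c=-235/37 d=235/111
S(17/2) = 15309/2368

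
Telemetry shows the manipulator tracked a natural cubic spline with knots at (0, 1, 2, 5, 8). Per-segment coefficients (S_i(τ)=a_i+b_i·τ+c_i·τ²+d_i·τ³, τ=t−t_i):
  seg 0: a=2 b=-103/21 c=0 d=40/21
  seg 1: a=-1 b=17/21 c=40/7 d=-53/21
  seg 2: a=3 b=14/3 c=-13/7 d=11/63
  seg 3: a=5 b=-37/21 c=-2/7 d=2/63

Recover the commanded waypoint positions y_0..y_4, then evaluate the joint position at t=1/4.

y_0 = S_0(0) = a_0 = 2
y_1 = S_1(0) = a_1 = -1
y_2 = S_2(0) = a_2 = 3
y_3 = S_3(0) = a_3 = 5
y_4 = S_3(3) = -2
t_q=1/4 is in segment 0 (τ=1/4); S_0(τ)=45/56

y_0=2 y_1=-1 y_2=3 y_3=5 y_4=-2
S(1/4) = 45/56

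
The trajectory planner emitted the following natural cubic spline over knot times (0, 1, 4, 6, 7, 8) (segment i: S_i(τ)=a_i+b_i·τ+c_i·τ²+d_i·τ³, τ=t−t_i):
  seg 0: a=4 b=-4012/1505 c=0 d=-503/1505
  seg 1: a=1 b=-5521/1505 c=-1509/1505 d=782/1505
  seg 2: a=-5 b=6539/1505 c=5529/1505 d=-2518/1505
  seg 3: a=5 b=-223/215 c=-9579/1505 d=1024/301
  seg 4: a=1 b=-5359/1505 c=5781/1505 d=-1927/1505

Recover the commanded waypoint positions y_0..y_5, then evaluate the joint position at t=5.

y_0 = S_0(0) = a_0 = 4
y_1 = S_1(0) = a_1 = 1
y_2 = S_2(0) = a_2 = -5
y_3 = S_3(0) = a_3 = 5
y_4 = S_4(0) = a_4 = 1
y_5 = S_4(1) = 0
t_q=5 is in segment 2 (τ=1); S_2(τ)=405/301

y_0=4 y_1=1 y_2=-5 y_3=5 y_4=1 y_5=0
S(5) = 405/301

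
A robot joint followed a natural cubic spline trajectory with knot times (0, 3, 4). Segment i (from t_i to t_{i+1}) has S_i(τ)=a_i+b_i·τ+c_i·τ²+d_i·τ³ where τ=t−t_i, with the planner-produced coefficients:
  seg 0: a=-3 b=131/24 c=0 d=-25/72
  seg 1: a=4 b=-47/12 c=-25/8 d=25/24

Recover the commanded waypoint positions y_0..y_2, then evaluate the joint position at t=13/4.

y_0 = S_0(0) = a_0 = -3
y_1 = S_1(0) = a_1 = 4
y_2 = S_1(1) = -2
t_q=13/4 is in segment 1 (τ=1/4); S_1(τ)=1455/512

y_0=-3 y_1=4 y_2=-2
S(13/4) = 1455/512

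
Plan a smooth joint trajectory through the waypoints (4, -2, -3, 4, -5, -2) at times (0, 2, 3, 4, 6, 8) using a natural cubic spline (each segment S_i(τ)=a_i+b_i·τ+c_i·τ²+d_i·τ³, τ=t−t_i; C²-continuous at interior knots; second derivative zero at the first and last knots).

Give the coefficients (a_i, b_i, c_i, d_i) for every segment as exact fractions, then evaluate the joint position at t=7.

  seg 0: a=4 b=-663/241 c=0 d=-15/241
  seg 1: a=-2 b=-843/241 c=-90/241 d=692/241
  seg 2: a=-3 b=1053/241 c=1986/241 d=-1352/241
  seg 3: a=4 b=969/241 c=-2070/241 d=4173/1928
  seg 4: a=-5 b=-2103/482 c=4239/964 d=-1413/1928
S(7) = -10987/1928

Δ: Δ0=-3, Δ1=-1, Δ2=7, Δ3=-9/2, Δ4=3/2
row 1: diag=6, rhs=12; c'=1/6, d'=2
row 2: denom=4−1·1/6=23/6; d'=(48−1·2)/(23/6)=12
row 3: denom=6−1·6/23=132/23; d'=(-69−1·12)/(132/23)=-621/44
row 4: denom=8−2·23/66=241/33; d'=(36−2·-621/44)/(241/33)=4239/482
back: M4=4239/482
back: M3=-621/44−23/66·4239/482=-4140/241
back: M2=12−6/23·-4140/241=3972/241
back: M1=2−1/6·3972/241=-180/241
M: M0=0, M1=-180/241, M2=3972/241, M3=-4140/241, M4=4239/482, M5=0
seg 0: a=4, c=M0/2=0, d=(M1−M0)/(6·2)=-15/241, b=Δ0−h0·(2M0+M1)/6=-663/241
seg 1: a=-2, c=M1/2=-90/241, d=(M2−M1)/(6·1)=692/241, b=Δ1−h1·(2M1+M2)/6=-843/241
seg 2: a=-3, c=M2/2=1986/241, d=(M3−M2)/(6·1)=-1352/241, b=Δ2−h2·(2M2+M3)/6=1053/241
seg 3: a=4, c=M3/2=-2070/241, d=(M4−M3)/(6·2)=4173/1928, b=Δ3−h3·(2M3+M4)/6=969/241
seg 4: a=-5, c=M4/2=4239/964, d=(M5−M4)/(6·2)=-1413/1928, b=Δ4−h4·(2M4+M5)/6=-2103/482
t_q=7 → seg 4, τ=1; S=-5+-2103/482·τ+4239/964·τ²+-1413/1928·τ³=-10987/1928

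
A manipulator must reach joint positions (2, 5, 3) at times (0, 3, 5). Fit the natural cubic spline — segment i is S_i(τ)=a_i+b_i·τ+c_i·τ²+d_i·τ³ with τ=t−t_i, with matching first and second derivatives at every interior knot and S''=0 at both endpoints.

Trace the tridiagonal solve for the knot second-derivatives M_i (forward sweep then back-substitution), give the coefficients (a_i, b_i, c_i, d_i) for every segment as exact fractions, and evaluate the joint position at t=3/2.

Δ: Δ0=1, Δ1=-1
row 1: diag=10, rhs=-12; c'=1/5, d'=-6/5
back: M1=-6/5
M: M0=0, M1=-6/5, M2=0
seg 0: a=2, c=M0/2=0, d=(M1−M0)/(6·3)=-1/15, b=Δ0−h0·(2M0+M1)/6=8/5
seg 1: a=5, c=M1/2=-3/5, d=(M2−M1)/(6·2)=1/10, b=Δ1−h1·(2M1+M2)/6=-1/5
t_q=3/2 → seg 0, τ=3/2; S=2+8/5·τ+0·τ²+-1/15·τ³=167/40

  seg 0: a=2 b=8/5 c=0 d=-1/15
  seg 1: a=5 b=-1/5 c=-3/5 d=1/10
S(3/2) = 167/40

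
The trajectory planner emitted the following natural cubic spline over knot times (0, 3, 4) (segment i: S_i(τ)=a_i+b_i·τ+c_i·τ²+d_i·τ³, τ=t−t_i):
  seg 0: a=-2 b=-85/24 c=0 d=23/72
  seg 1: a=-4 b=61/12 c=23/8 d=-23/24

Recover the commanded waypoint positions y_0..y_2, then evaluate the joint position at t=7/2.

y_0 = S_0(0) = a_0 = -2
y_1 = S_1(0) = a_1 = -4
y_2 = S_1(1) = 3
t_q=7/2 is in segment 1 (τ=1/2); S_1(τ)=-55/64

y_0=-2 y_1=-4 y_2=3
S(7/2) = -55/64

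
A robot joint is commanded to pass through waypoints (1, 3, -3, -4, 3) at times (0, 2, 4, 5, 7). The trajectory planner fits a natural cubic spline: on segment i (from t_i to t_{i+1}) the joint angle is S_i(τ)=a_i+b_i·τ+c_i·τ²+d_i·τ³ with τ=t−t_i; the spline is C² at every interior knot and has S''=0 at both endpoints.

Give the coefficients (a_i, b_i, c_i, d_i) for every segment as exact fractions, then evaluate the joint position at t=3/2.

  seg 0: a=1 b=283/128 c=0 d=-155/512
  seg 1: a=3 b=-91/64 c=-465/256 d=263/512
  seg 2: a=-3 b=-323/128 c=81/64 d=33/128
  seg 3: a=-4 b=25/32 c=261/128 d=-87/256
S(3/2) = 13495/4096

Δ: Δ0=1, Δ1=-3, Δ2=-1, Δ3=7/2
row 1: diag=8, rhs=-24; c'=1/4, d'=-3
row 2: denom=6−2·1/4=11/2; d'=(12−2·-3)/(11/2)=36/11
row 3: denom=6−1·2/11=64/11; d'=(27−1·36/11)/(64/11)=261/64
back: M3=261/64
back: M2=36/11−2/11·261/64=81/32
back: M1=-3−1/4·81/32=-465/128
M: M0=0, M1=-465/128, M2=81/32, M3=261/64, M4=0
seg 0: a=1, c=M0/2=0, d=(M1−M0)/(6·2)=-155/512, b=Δ0−h0·(2M0+M1)/6=283/128
seg 1: a=3, c=M1/2=-465/256, d=(M2−M1)/(6·2)=263/512, b=Δ1−h1·(2M1+M2)/6=-91/64
seg 2: a=-3, c=M2/2=81/64, d=(M3−M2)/(6·1)=33/128, b=Δ2−h2·(2M2+M3)/6=-323/128
seg 3: a=-4, c=M3/2=261/128, d=(M4−M3)/(6·2)=-87/256, b=Δ3−h3·(2M3+M4)/6=25/32
t_q=3/2 → seg 0, τ=3/2; S=1+283/128·τ+0·τ²+-155/512·τ³=13495/4096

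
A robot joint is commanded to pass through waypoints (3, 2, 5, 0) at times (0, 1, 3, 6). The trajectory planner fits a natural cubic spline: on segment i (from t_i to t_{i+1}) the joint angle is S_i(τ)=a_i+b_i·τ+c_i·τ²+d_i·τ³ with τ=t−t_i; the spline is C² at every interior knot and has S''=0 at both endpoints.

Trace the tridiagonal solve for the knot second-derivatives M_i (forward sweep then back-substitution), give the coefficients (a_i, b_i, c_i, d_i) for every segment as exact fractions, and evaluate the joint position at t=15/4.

Δ: Δ0=-1, Δ1=3/2, Δ2=-5/3
row 1: diag=6, rhs=15; c'=1/3, d'=5/2
row 2: denom=10−2·1/3=28/3; d'=(-19−2·5/2)/(28/3)=-18/7
back: M2=-18/7
back: M1=5/2−1/3·-18/7=47/14
M: M0=0, M1=47/14, M2=-18/7, M3=0
seg 0: a=3, c=M0/2=0, d=(M1−M0)/(6·1)=47/84, b=Δ0−h0·(2M0+M1)/6=-131/84
seg 1: a=2, c=M1/2=47/28, d=(M2−M1)/(6·2)=-83/168, b=Δ1−h1·(2M1+M2)/6=5/42
seg 2: a=5, c=M2/2=-9/7, d=(M3−M2)/(6·3)=1/7, b=Δ2−h2·(2M2+M3)/6=19/21
t_q=15/4 → seg 2, τ=3/4; S=5+19/21·τ+-9/7·τ²+1/7·τ³=321/64

  seg 0: a=3 b=-131/84 c=0 d=47/84
  seg 1: a=2 b=5/42 c=47/28 d=-83/168
  seg 2: a=5 b=19/21 c=-9/7 d=1/7
S(15/4) = 321/64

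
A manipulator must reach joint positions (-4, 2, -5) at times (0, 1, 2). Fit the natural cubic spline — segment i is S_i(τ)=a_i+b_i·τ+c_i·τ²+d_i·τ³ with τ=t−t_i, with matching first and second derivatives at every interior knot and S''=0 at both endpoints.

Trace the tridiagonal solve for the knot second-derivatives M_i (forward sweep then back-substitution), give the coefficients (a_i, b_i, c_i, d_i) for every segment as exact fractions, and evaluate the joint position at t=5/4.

  seg 0: a=-4 b=37/4 c=0 d=-13/4
  seg 1: a=2 b=-1/2 c=-39/4 d=13/4
S(5/4) = 337/256

Δ: Δ0=6, Δ1=-7
row 1: diag=4, rhs=-78; c'=1/4, d'=-39/2
back: M1=-39/2
M: M0=0, M1=-39/2, M2=0
seg 0: a=-4, c=M0/2=0, d=(M1−M0)/(6·1)=-13/4, b=Δ0−h0·(2M0+M1)/6=37/4
seg 1: a=2, c=M1/2=-39/4, d=(M2−M1)/(6·1)=13/4, b=Δ1−h1·(2M1+M2)/6=-1/2
t_q=5/4 → seg 1, τ=1/4; S=2+-1/2·τ+-39/4·τ²+13/4·τ³=337/256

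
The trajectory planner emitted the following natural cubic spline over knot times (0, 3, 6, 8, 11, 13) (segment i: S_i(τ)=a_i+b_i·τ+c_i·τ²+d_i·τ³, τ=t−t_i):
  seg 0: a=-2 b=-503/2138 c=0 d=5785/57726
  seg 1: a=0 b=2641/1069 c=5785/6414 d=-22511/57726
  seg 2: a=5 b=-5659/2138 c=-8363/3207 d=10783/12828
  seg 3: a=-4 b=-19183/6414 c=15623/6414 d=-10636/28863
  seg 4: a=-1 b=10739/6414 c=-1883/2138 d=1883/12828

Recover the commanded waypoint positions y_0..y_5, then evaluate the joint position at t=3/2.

y_0 = S_0(0) = a_0 = -2
y_1 = S_1(0) = a_1 = 0
y_2 = S_2(0) = a_2 = 5
y_3 = S_3(0) = a_3 = -4
y_4 = S_4(0) = a_4 = -1
y_5 = S_4(2) = 0
t_q=3/2 is in segment 0 (τ=3/2); S_0(τ)=-34459/17104

y_0=-2 y_1=0 y_2=5 y_3=-4 y_4=-1 y_5=0
S(3/2) = -34459/17104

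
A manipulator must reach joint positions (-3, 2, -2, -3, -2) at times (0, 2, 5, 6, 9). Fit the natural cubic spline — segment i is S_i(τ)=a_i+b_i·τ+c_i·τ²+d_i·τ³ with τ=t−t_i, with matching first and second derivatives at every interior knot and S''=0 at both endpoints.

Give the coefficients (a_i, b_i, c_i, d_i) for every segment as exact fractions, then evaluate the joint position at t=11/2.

  seg 0: a=-3 b=943/279 c=0 d=-491/2232
  seg 1: a=2 b=413/558 c=-491/372 d=2105/10044
  seg 2: a=-2 b=-1697/1116 c=158/279 d=-17/372
  seg 3: a=-3 b=-293/558 c=479/1116 d=-479/10044
S(11/2) = -23431/8928

Δ: Δ0=5/2, Δ1=-4/3, Δ2=-1, Δ3=1/3
row 1: diag=10, rhs=-23; c'=3/10, d'=-23/10
row 2: denom=8−3·3/10=71/10; d'=(2−3·-23/10)/(71/10)=89/71
row 3: denom=8−1·10/71=558/71; d'=(8−1·89/71)/(558/71)=479/558
back: M3=479/558
back: M2=89/71−10/71·479/558=316/279
back: M1=-23/10−3/10·316/279=-491/186
M: M0=0, M1=-491/186, M2=316/279, M3=479/558, M4=0
seg 0: a=-3, c=M0/2=0, d=(M1−M0)/(6·2)=-491/2232, b=Δ0−h0·(2M0+M1)/6=943/279
seg 1: a=2, c=M1/2=-491/372, d=(M2−M1)/(6·3)=2105/10044, b=Δ1−h1·(2M1+M2)/6=413/558
seg 2: a=-2, c=M2/2=158/279, d=(M3−M2)/(6·1)=-17/372, b=Δ2−h2·(2M2+M3)/6=-1697/1116
seg 3: a=-3, c=M3/2=479/1116, d=(M4−M3)/(6·3)=-479/10044, b=Δ3−h3·(2M3+M4)/6=-293/558
t_q=11/2 → seg 2, τ=1/2; S=-2+-1697/1116·τ+158/279·τ²+-17/372·τ³=-23431/8928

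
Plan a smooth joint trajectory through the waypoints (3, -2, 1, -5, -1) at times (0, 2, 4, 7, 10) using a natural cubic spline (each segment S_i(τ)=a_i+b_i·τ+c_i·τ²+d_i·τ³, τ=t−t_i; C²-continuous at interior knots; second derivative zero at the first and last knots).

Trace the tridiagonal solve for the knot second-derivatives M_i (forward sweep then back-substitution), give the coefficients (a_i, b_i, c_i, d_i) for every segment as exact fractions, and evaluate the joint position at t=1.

  seg 0: a=3 b=-799/210 c=0 d=137/420
  seg 1: a=-2 b=23/210 c=137/70 d=-53/84
  seg 2: a=1 b=11/30 c=-64/35 d=131/378
  seg 3: a=-5 b=-131/105 c=271/210 d=-271/1890
S(1) = -67/140

Δ: Δ0=-5/2, Δ1=3/2, Δ2=-2, Δ3=4/3
row 1: diag=8, rhs=24; c'=1/4, d'=3
row 2: denom=10−2·1/4=19/2; d'=(-21−2·3)/(19/2)=-54/19
row 3: denom=12−3·6/19=210/19; d'=(20−3·-54/19)/(210/19)=271/105
back: M3=271/105
back: M2=-54/19−6/19·271/105=-128/35
back: M1=3−1/4·-128/35=137/35
M: M0=0, M1=137/35, M2=-128/35, M3=271/105, M4=0
seg 0: a=3, c=M0/2=0, d=(M1−M0)/(6·2)=137/420, b=Δ0−h0·(2M0+M1)/6=-799/210
seg 1: a=-2, c=M1/2=137/70, d=(M2−M1)/(6·2)=-53/84, b=Δ1−h1·(2M1+M2)/6=23/210
seg 2: a=1, c=M2/2=-64/35, d=(M3−M2)/(6·3)=131/378, b=Δ2−h2·(2M2+M3)/6=11/30
seg 3: a=-5, c=M3/2=271/210, d=(M4−M3)/(6·3)=-271/1890, b=Δ3−h3·(2M3+M4)/6=-131/105
t_q=1 → seg 0, τ=1; S=3+-799/210·τ+0·τ²+137/420·τ³=-67/140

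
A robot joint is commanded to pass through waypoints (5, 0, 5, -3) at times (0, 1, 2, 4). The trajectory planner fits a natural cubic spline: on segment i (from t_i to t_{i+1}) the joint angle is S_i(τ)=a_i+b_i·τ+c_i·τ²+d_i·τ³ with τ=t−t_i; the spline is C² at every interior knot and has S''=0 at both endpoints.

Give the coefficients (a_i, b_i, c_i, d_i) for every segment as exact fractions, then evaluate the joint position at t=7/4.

Δ: Δ0=-5, Δ1=5, Δ2=-4
row 1: diag=4, rhs=60; c'=1/4, d'=15
row 2: denom=6−1·1/4=23/4; d'=(-54−1·15)/(23/4)=-12
back: M2=-12
back: M1=15−1/4·-12=18
M: M0=0, M1=18, M2=-12, M3=0
seg 0: a=5, c=M0/2=0, d=(M1−M0)/(6·1)=3, b=Δ0−h0·(2M0+M1)/6=-8
seg 1: a=0, c=M1/2=9, d=(M2−M1)/(6·1)=-5, b=Δ1−h1·(2M1+M2)/6=1
seg 2: a=5, c=M2/2=-6, d=(M3−M2)/(6·2)=1, b=Δ2−h2·(2M2+M3)/6=4
t_q=7/4 → seg 1, τ=3/4; S=0+1·τ+9·τ²+-5·τ³=237/64

  seg 0: a=5 b=-8 c=0 d=3
  seg 1: a=0 b=1 c=9 d=-5
  seg 2: a=5 b=4 c=-6 d=1
S(7/4) = 237/64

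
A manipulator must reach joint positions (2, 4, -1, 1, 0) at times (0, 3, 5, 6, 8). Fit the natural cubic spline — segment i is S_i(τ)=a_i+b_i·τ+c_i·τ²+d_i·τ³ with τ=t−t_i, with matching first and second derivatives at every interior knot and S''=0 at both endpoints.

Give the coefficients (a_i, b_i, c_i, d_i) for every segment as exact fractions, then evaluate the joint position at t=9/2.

Δ: Δ0=2/3, Δ1=-5/2, Δ2=2, Δ3=-1/2
row 1: diag=10, rhs=-19; c'=1/5, d'=-19/10
row 2: denom=6−2·1/5=28/5; d'=(27−2·-19/10)/(28/5)=11/2
row 3: denom=6−1·5/28=163/28; d'=(-15−1·11/2)/(163/28)=-574/163
back: M3=-574/163
back: M2=11/2−5/28·-574/163=999/163
back: M1=-19/10−1/5·999/163=-1019/326
M: M0=0, M1=-1019/326, M2=999/163, M3=-574/163, M4=0
seg 0: a=2, c=M0/2=0, d=(M1−M0)/(6·3)=-1019/5868, b=Δ0−h0·(2M0+M1)/6=4361/1956
seg 1: a=4, c=M1/2=-1019/652, d=(M2−M1)/(6·2)=3017/3912, b=Δ1−h1·(2M1+M2)/6=-2405/978
seg 2: a=-1, c=M2/2=999/326, d=(M3−M2)/(6·1)=-1573/978, b=Δ2−h2·(2M2+M3)/6=266/489
seg 3: a=1, c=M3/2=-287/163, d=(M4−M3)/(6·2)=287/978, b=Δ3−h3·(2M3+M4)/6=1807/978
t_q=9/2 → seg 1, τ=3/2; S=4+-2405/978·τ+-1019/652·τ²+3017/3912·τ³=-6283/10432

  seg 0: a=2 b=4361/1956 c=0 d=-1019/5868
  seg 1: a=4 b=-2405/978 c=-1019/652 d=3017/3912
  seg 2: a=-1 b=266/489 c=999/326 d=-1573/978
  seg 3: a=1 b=1807/978 c=-287/163 d=287/978
S(9/2) = -6283/10432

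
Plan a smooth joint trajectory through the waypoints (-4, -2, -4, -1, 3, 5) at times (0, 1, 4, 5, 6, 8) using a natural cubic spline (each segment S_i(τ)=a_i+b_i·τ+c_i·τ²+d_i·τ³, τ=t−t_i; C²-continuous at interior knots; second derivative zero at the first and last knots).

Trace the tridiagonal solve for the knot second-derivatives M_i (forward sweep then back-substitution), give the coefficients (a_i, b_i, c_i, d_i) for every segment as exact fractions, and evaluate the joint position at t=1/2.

Δ: Δ0=2, Δ1=-2/3, Δ2=3, Δ3=4, Δ4=1
row 1: diag=8, rhs=-16; c'=3/8, d'=-2
row 2: denom=8−3·3/8=55/8; d'=(22−3·-2)/(55/8)=224/55
row 3: denom=4−1·8/55=212/55; d'=(6−1·224/55)/(212/55)=1/2
row 4: denom=6−1·55/212=1217/212; d'=(-18−1·1/2)/(1217/212)=-3922/1217
back: M4=-3922/1217
back: M3=1/2−55/212·-3922/1217=1626/1217
back: M2=224/55−8/55·1626/1217=4720/1217
back: M1=-2−3/8·4720/1217=-4204/1217
M: M0=0, M1=-4204/1217, M2=4720/1217, M3=1626/1217, M4=-3922/1217, M5=0
seg 0: a=-4, c=M0/2=0, d=(M1−M0)/(6·1)=-2102/3651, b=Δ0−h0·(2M0+M1)/6=9404/3651
seg 1: a=-2, c=M1/2=-2102/1217, d=(M2−M1)/(6·3)=4462/10953, b=Δ1−h1·(2M1+M2)/6=3098/3651
seg 2: a=-4, c=M2/2=2360/1217, d=(M3−M2)/(6·1)=-1547/3651, b=Δ2−h2·(2M2+M3)/6=5420/3651
seg 3: a=-1, c=M3/2=813/1217, d=(M4−M3)/(6·1)=-2774/3651, b=Δ3−h3·(2M3+M4)/6=14939/3651
seg 4: a=3, c=M4/2=-1961/1217, d=(M5−M4)/(6·2)=1961/7302, b=Δ4−h4·(2M4+M5)/6=11495/3651
t_q=1/2 → seg 0, τ=1/2; S=-4+9404/3651·τ+0·τ²+-2102/3651·τ³=-13553/4868

  seg 0: a=-4 b=9404/3651 c=0 d=-2102/3651
  seg 1: a=-2 b=3098/3651 c=-2102/1217 d=4462/10953
  seg 2: a=-4 b=5420/3651 c=2360/1217 d=-1547/3651
  seg 3: a=-1 b=14939/3651 c=813/1217 d=-2774/3651
  seg 4: a=3 b=11495/3651 c=-1961/1217 d=1961/7302
S(1/2) = -13553/4868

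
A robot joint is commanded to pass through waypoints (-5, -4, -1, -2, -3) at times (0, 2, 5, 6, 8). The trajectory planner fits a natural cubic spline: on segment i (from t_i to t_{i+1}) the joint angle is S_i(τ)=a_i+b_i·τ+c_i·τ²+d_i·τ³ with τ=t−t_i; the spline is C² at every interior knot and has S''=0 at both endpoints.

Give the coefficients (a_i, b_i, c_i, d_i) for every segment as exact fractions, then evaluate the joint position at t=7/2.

  seg 0: a=-5 b=43/208 c=0 d=61/832
  seg 1: a=-4 b=113/104 c=183/416 d=-5/32
  seg 2: a=-1 b=-205/416 c=-201/208 d=191/416
  seg 3: a=-2 b=-109/104 c=171/416 d=-57/832
S(7/2) = -6349/3328

Δ: Δ0=1/2, Δ1=1, Δ2=-1, Δ3=-1/2
row 1: diag=10, rhs=3; c'=3/10, d'=3/10
row 2: denom=8−3·3/10=71/10; d'=(-12−3·3/10)/(71/10)=-129/71
row 3: denom=6−1·10/71=416/71; d'=(3−1·-129/71)/(416/71)=171/208
back: M3=171/208
back: M2=-129/71−10/71·171/208=-201/104
back: M1=3/10−3/10·-201/104=183/208
M: M0=0, M1=183/208, M2=-201/104, M3=171/208, M4=0
seg 0: a=-5, c=M0/2=0, d=(M1−M0)/(6·2)=61/832, b=Δ0−h0·(2M0+M1)/6=43/208
seg 1: a=-4, c=M1/2=183/416, d=(M2−M1)/(6·3)=-5/32, b=Δ1−h1·(2M1+M2)/6=113/104
seg 2: a=-1, c=M2/2=-201/208, d=(M3−M2)/(6·1)=191/416, b=Δ2−h2·(2M2+M3)/6=-205/416
seg 3: a=-2, c=M3/2=171/416, d=(M4−M3)/(6·2)=-57/832, b=Δ3−h3·(2M3+M4)/6=-109/104
t_q=7/2 → seg 1, τ=3/2; S=-4+113/104·τ+183/416·τ²+-5/32·τ³=-6349/3328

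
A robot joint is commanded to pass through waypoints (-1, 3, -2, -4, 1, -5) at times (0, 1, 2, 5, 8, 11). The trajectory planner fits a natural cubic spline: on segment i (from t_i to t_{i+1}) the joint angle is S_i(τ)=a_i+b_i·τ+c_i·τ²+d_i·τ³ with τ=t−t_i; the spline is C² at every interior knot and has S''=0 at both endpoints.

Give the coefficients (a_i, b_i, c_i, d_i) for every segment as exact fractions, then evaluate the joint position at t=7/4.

  seg 0: a=-1 b=2692/417 c=0 d=-1024/417
  seg 1: a=3 b=-380/417 c=-1024/139 d=1367/417
  seg 2: a=-2 b=-2423/417 c=343/139 d=-314/1251
  seg 3: a=-4 b=925/417 c=29/139 d=-491/3753
  seg 4: a=1 b=-26/417 c=-404/417 d=404/3753
S(7/4) = -3953/8896

Δ: Δ0=4, Δ1=-5, Δ2=-2/3, Δ3=5/3, Δ4=-2
row 1: diag=4, rhs=-54; c'=1/4, d'=-27/2
row 2: denom=8−1·1/4=31/4; d'=(26−1·-27/2)/(31/4)=158/31
row 3: denom=12−3·12/31=336/31; d'=(14−3·158/31)/(336/31)=-5/42
row 4: denom=12−3·31/112=1251/112; d'=(-22−3·-5/42)/(1251/112)=-808/417
back: M4=-808/417
back: M3=-5/42−31/112·-808/417=58/139
back: M2=158/31−12/31·58/139=686/139
back: M1=-27/2−1/4·686/139=-2048/139
M: M0=0, M1=-2048/139, M2=686/139, M3=58/139, M4=-808/417, M5=0
seg 0: a=-1, c=M0/2=0, d=(M1−M0)/(6·1)=-1024/417, b=Δ0−h0·(2M0+M1)/6=2692/417
seg 1: a=3, c=M1/2=-1024/139, d=(M2−M1)/(6·1)=1367/417, b=Δ1−h1·(2M1+M2)/6=-380/417
seg 2: a=-2, c=M2/2=343/139, d=(M3−M2)/(6·3)=-314/1251, b=Δ2−h2·(2M2+M3)/6=-2423/417
seg 3: a=-4, c=M3/2=29/139, d=(M4−M3)/(6·3)=-491/3753, b=Δ3−h3·(2M3+M4)/6=925/417
seg 4: a=1, c=M4/2=-404/417, d=(M5−M4)/(6·3)=404/3753, b=Δ4−h4·(2M4+M5)/6=-26/417
t_q=7/4 → seg 1, τ=3/4; S=3+-380/417·τ+-1024/139·τ²+1367/417·τ³=-3953/8896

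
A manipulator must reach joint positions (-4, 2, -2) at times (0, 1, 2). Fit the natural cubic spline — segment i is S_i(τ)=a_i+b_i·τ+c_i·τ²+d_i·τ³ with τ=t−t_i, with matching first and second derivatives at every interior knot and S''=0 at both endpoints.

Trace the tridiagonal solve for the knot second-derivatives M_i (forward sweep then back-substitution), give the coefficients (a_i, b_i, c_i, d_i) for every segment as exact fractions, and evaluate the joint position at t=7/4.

  seg 0: a=-4 b=17/2 c=0 d=-5/2
  seg 1: a=2 b=1 c=-15/2 d=5/2
S(7/4) = -53/128

Δ: Δ0=6, Δ1=-4
row 1: diag=4, rhs=-60; c'=1/4, d'=-15
back: M1=-15
M: M0=0, M1=-15, M2=0
seg 0: a=-4, c=M0/2=0, d=(M1−M0)/(6·1)=-5/2, b=Δ0−h0·(2M0+M1)/6=17/2
seg 1: a=2, c=M1/2=-15/2, d=(M2−M1)/(6·1)=5/2, b=Δ1−h1·(2M1+M2)/6=1
t_q=7/4 → seg 1, τ=3/4; S=2+1·τ+-15/2·τ²+5/2·τ³=-53/128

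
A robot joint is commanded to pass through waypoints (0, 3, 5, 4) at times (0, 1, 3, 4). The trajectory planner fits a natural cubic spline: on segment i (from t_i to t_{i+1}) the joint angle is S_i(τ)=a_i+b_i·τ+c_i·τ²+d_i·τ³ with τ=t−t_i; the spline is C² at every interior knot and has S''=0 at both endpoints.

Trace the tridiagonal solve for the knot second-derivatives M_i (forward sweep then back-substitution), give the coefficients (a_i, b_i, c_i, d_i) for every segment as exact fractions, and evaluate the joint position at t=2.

  seg 0: a=0 b=13/4 c=0 d=-1/4
  seg 1: a=3 b=5/2 c=-3/4 d=0
  seg 2: a=5 b=-1/2 c=-3/4 d=1/4
S(2) = 19/4

Δ: Δ0=3, Δ1=1, Δ2=-1
row 1: diag=6, rhs=-12; c'=1/3, d'=-2
row 2: denom=6−2·1/3=16/3; d'=(-12−2·-2)/(16/3)=-3/2
back: M2=-3/2
back: M1=-2−1/3·-3/2=-3/2
M: M0=0, M1=-3/2, M2=-3/2, M3=0
seg 0: a=0, c=M0/2=0, d=(M1−M0)/(6·1)=-1/4, b=Δ0−h0·(2M0+M1)/6=13/4
seg 1: a=3, c=M1/2=-3/4, d=(M2−M1)/(6·2)=0, b=Δ1−h1·(2M1+M2)/6=5/2
seg 2: a=5, c=M2/2=-3/4, d=(M3−M2)/(6·1)=1/4, b=Δ2−h2·(2M2+M3)/6=-1/2
t_q=2 → seg 1, τ=1; S=3+5/2·τ+-3/4·τ²+0·τ³=19/4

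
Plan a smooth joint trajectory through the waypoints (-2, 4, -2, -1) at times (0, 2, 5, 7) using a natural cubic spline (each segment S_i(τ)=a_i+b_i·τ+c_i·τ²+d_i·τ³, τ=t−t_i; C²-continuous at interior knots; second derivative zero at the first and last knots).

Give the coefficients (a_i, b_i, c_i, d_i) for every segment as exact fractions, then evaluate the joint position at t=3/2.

  seg 0: a=-2 b=388/91 c=0 d=-115/364
  seg 1: a=4 b=43/91 c=-345/182 d=5/14
  seg 2: a=-2 b=-229/182 c=120/91 d=-20/91
S(3/2) = 1385/416

Δ: Δ0=3, Δ1=-2, Δ2=1/2
row 1: diag=10, rhs=-30; c'=3/10, d'=-3
row 2: denom=10−3·3/10=91/10; d'=(15−3·-3)/(91/10)=240/91
back: M2=240/91
back: M1=-3−3/10·240/91=-345/91
M: M0=0, M1=-345/91, M2=240/91, M3=0
seg 0: a=-2, c=M0/2=0, d=(M1−M0)/(6·2)=-115/364, b=Δ0−h0·(2M0+M1)/6=388/91
seg 1: a=4, c=M1/2=-345/182, d=(M2−M1)/(6·3)=5/14, b=Δ1−h1·(2M1+M2)/6=43/91
seg 2: a=-2, c=M2/2=120/91, d=(M3−M2)/(6·2)=-20/91, b=Δ2−h2·(2M2+M3)/6=-229/182
t_q=3/2 → seg 0, τ=3/2; S=-2+388/91·τ+0·τ²+-115/364·τ³=1385/416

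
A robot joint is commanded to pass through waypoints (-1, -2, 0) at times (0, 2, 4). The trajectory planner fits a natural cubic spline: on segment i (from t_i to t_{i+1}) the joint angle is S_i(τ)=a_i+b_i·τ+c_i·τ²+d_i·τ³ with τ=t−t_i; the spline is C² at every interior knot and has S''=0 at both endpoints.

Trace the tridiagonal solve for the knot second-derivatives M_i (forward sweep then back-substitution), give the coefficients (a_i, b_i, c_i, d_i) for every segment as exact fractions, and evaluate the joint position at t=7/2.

Δ: Δ0=-1/2, Δ1=1
row 1: diag=8, rhs=9; c'=1/4, d'=9/8
back: M1=9/8
M: M0=0, M1=9/8, M2=0
seg 0: a=-1, c=M0/2=0, d=(M1−M0)/(6·2)=3/32, b=Δ0−h0·(2M0+M1)/6=-7/8
seg 1: a=-2, c=M1/2=9/16, d=(M2−M1)/(6·2)=-3/32, b=Δ1−h1·(2M1+M2)/6=1/4
t_q=7/2 → seg 1, τ=3/2; S=-2+1/4·τ+9/16·τ²+-3/32·τ³=-173/256

  seg 0: a=-1 b=-7/8 c=0 d=3/32
  seg 1: a=-2 b=1/4 c=9/16 d=-3/32
S(7/2) = -173/256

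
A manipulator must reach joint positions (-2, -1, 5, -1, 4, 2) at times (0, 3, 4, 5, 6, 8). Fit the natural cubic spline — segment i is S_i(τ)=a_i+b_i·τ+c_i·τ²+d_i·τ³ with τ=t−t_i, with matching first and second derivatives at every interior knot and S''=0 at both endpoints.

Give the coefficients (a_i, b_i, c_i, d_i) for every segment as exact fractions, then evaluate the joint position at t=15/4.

Δ: Δ0=1/3, Δ1=6, Δ2=-6, Δ3=5, Δ4=-1
row 1: diag=8, rhs=34; c'=1/8, d'=17/4
row 2: denom=4−1·1/8=31/8; d'=(-72−1·17/4)/(31/8)=-610/31
row 3: denom=4−1·8/31=116/31; d'=(66−1·-610/31)/(116/31)=664/29
row 4: denom=6−1·31/116=665/116; d'=(-36−1·664/29)/(665/116)=-976/95
back: M4=-976/95
back: M3=664/29−31/116·-976/95=2436/95
back: M2=-610/31−8/31·2436/95=-2498/95
back: M1=17/4−1/8·-2498/95=716/95
M: M0=0, M1=716/95, M2=-2498/95, M3=2436/95, M4=-976/95, M5=0
seg 0: a=-2, c=M0/2=0, d=(M1−M0)/(6·3)=358/855, b=Δ0−h0·(2M0+M1)/6=-979/285
seg 1: a=-1, c=M1/2=358/95, d=(M2−M1)/(6·1)=-1607/285, b=Δ1−h1·(2M1+M2)/6=2243/285
seg 2: a=5, c=M2/2=-1249/95, d=(M3−M2)/(6·1)=2467/285, b=Δ2−h2·(2M2+M3)/6=-86/57
seg 3: a=-1, c=M3/2=1218/95, d=(M4−M3)/(6·1)=-1706/285, b=Δ3−h3·(2M3+M4)/6=-523/285
seg 4: a=4, c=M4/2=-488/95, d=(M5−M4)/(6·2)=244/285, b=Δ4−h4·(2M4+M5)/6=1667/285
t_q=15/4 → seg 1, τ=3/4; S=-1+2243/285·τ+358/95·τ²+-1607/285·τ³=28233/6080

  seg 0: a=-2 b=-979/285 c=0 d=358/855
  seg 1: a=-1 b=2243/285 c=358/95 d=-1607/285
  seg 2: a=5 b=-86/57 c=-1249/95 d=2467/285
  seg 3: a=-1 b=-523/285 c=1218/95 d=-1706/285
  seg 4: a=4 b=1667/285 c=-488/95 d=244/285
S(15/4) = 28233/6080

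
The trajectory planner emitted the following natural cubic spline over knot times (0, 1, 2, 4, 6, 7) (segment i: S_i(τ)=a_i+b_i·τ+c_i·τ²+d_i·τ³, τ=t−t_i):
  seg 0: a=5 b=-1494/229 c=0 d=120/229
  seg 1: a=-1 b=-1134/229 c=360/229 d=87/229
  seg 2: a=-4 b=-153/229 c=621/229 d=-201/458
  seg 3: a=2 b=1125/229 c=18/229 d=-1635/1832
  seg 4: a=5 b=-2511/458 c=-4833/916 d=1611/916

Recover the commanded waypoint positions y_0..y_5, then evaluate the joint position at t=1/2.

y_0 = S_0(0) = a_0 = 5
y_1 = S_1(0) = a_1 = -1
y_2 = S_2(0) = a_2 = -4
y_3 = S_3(0) = a_3 = 2
y_4 = S_4(0) = a_4 = 5
y_5 = S_4(1) = -4
t_q=1/2 is in segment 0 (τ=1/2); S_0(τ)=413/229

y_0=5 y_1=-1 y_2=-4 y_3=2 y_4=5 y_5=-4
S(1/2) = 413/229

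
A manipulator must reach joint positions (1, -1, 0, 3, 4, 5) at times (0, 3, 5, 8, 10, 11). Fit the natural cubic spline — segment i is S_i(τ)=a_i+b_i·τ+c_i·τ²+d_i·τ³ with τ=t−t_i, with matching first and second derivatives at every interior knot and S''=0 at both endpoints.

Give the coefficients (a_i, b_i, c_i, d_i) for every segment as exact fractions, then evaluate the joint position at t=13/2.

  seg 0: a=1 b=-1585/1612 c=0 d=1531/43524
  seg 1: a=-1 b=-27/806 c=1531/4836 d=-241/9672
  seg 2: a=0 b=1129/1209 c=202/1209 d=-526/10881
  seg 3: a=3 b=763/1209 c=-108/403 d=979/9672
  seg 4: a=4 b=1871/2418 c=547/1612 d=-547/4836
S(13/2) = 2601/1612

Δ: Δ0=-2/3, Δ1=1/2, Δ2=1, Δ3=1/2, Δ4=1
row 1: diag=10, rhs=7; c'=1/5, d'=7/10
row 2: denom=10−2·1/5=48/5; d'=(3−2·7/10)/(48/5)=1/6
row 3: denom=10−3·5/16=145/16; d'=(-3−3·1/6)/(145/16)=-56/145
row 4: denom=6−2·32/145=806/145; d'=(3−2·-56/145)/(806/145)=547/806
back: M4=547/806
back: M3=-56/145−32/145·547/806=-216/403
back: M2=1/6−5/16·-216/403=404/1209
back: M1=7/10−1/5·404/1209=1531/2418
M: M0=0, M1=1531/2418, M2=404/1209, M3=-216/403, M4=547/806, M5=0
seg 0: a=1, c=M0/2=0, d=(M1−M0)/(6·3)=1531/43524, b=Δ0−h0·(2M0+M1)/6=-1585/1612
seg 1: a=-1, c=M1/2=1531/4836, d=(M2−M1)/(6·2)=-241/9672, b=Δ1−h1·(2M1+M2)/6=-27/806
seg 2: a=0, c=M2/2=202/1209, d=(M3−M2)/(6·3)=-526/10881, b=Δ2−h2·(2M2+M3)/6=1129/1209
seg 3: a=3, c=M3/2=-108/403, d=(M4−M3)/(6·2)=979/9672, b=Δ3−h3·(2M3+M4)/6=763/1209
seg 4: a=4, c=M4/2=547/1612, d=(M5−M4)/(6·1)=-547/4836, b=Δ4−h4·(2M4+M5)/6=1871/2418
t_q=13/2 → seg 2, τ=3/2; S=0+1129/1209·τ+202/1209·τ²+-526/10881·τ³=2601/1612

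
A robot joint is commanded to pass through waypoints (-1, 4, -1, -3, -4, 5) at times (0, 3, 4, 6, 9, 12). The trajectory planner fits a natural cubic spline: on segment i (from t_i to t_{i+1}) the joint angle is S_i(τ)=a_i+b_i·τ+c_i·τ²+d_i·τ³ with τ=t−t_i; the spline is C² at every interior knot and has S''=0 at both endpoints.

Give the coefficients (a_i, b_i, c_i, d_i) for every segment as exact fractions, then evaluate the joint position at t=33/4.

  seg 0: a=-1 b=7253/1611 c=0 d=-4568/14499
  seg 1: a=4 b=-6451/1611 c=-4568/1611 d=988/537
  seg 2: a=-1 b=-6695/1611 c=4324/1611 d=-99/179
  seg 3: a=-3 b=-91/1611 c=-1022/1611 d=2620/14499
  seg 4: a=-4 b=1637/1611 c=1598/1611 d=-1598/14499
S(33/4) = -12259/2864

Δ: Δ0=5/3, Δ1=-5, Δ2=-1, Δ3=-1/3, Δ4=3
row 1: diag=8, rhs=-40; c'=1/8, d'=-5
row 2: denom=6−1·1/8=47/8; d'=(24−1·-5)/(47/8)=232/47
row 3: denom=10−2·16/47=438/47; d'=(4−2·232/47)/(438/47)=-46/73
row 4: denom=12−3·47/146=1611/146; d'=(20−3·-46/73)/(1611/146)=3196/1611
back: M4=3196/1611
back: M3=-46/73−47/146·3196/1611=-2044/1611
back: M2=232/47−16/47·-2044/1611=8648/1611
back: M1=-5−1/8·8648/1611=-9136/1611
M: M0=0, M1=-9136/1611, M2=8648/1611, M3=-2044/1611, M4=3196/1611, M5=0
seg 0: a=-1, c=M0/2=0, d=(M1−M0)/(6·3)=-4568/14499, b=Δ0−h0·(2M0+M1)/6=7253/1611
seg 1: a=4, c=M1/2=-4568/1611, d=(M2−M1)/(6·1)=988/537, b=Δ1−h1·(2M1+M2)/6=-6451/1611
seg 2: a=-1, c=M2/2=4324/1611, d=(M3−M2)/(6·2)=-99/179, b=Δ2−h2·(2M2+M3)/6=-6695/1611
seg 3: a=-3, c=M3/2=-1022/1611, d=(M4−M3)/(6·3)=2620/14499, b=Δ3−h3·(2M3+M4)/6=-91/1611
seg 4: a=-4, c=M4/2=1598/1611, d=(M5−M4)/(6·3)=-1598/14499, b=Δ4−h4·(2M4+M5)/6=1637/1611
t_q=33/4 → seg 3, τ=9/4; S=-3+-91/1611·τ+-1022/1611·τ²+2620/14499·τ³=-12259/2864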